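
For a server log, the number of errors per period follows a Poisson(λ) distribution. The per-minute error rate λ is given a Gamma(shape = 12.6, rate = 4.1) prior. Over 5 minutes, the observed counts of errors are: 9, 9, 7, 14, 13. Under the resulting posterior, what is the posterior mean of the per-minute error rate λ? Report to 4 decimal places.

With a Gamma(shape α, rate β) prior, the Poisson likelihood is conjugate: the posterior is Gamma(α + ΣXᵢ, β + n).
Sum of counts S = 52 over n = 5 minutes.
Posterior: Gamma(α+S, β+n) = Gamma(12.6+52, 4.1+5) = Gamma(64.6, 9.1).
Posterior mean = α/β = 64.6/9.1 = 7.0989.

7.0989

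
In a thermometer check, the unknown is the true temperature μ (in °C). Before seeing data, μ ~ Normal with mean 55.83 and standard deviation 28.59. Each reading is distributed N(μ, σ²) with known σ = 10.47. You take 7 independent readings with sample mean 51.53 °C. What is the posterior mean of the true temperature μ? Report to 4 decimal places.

For Normal data with known variance σ², a Normal(μ₀, σ₀²) prior on μ is conjugate. Posterior precision = 1/σ₀² + n/σ²; posterior mean is the precision-weighted average of μ₀ and x̄.
n·x̄ = 7·51.53 = 360.71.
σ₀² = 28.59² = 817.3881, σ² = 10.47² = 109.6209; σ² + n·σ₀² = 109.6209 + 7·817.3881 = 5831.3376.
Posterior mean = (μ₀/σ₀² + n·x̄/σ²)/(1/σ₀² + n/σ²) = (σ²·μ₀ + σ₀²·n·x̄)/(σ² + n·σ₀²) = (109.6209·55.83 + 817.3881·360.71)/5831.3376 = 300960.196398/5831.3376 = 51.6108.

51.6108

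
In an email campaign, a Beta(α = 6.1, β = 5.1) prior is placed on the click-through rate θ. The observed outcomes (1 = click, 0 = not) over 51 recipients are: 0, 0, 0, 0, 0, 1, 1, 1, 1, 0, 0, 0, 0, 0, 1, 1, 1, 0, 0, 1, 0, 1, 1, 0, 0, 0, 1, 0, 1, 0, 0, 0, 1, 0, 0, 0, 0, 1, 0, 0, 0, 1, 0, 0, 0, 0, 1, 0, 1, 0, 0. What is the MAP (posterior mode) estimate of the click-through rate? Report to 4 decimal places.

0.3671

The Beta prior is conjugate to a Binomial/Bernoulli likelihood; the update adds successes to α and failures to β.
Posterior: Beta(α+k, β+n−k) = Beta(6.1+17, 5.1+34) = Beta(23.1, 39.1).
Mode of Beta(a,b) for a,b>1 is (a−1)/(a+b−2) = 22.1/60.2 = 0.3671.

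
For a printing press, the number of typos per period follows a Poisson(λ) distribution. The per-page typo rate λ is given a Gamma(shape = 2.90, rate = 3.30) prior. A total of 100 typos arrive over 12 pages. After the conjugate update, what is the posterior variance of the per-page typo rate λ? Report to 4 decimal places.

With a Gamma(shape α, rate β) prior, the Poisson likelihood is conjugate: the posterior is Gamma(α + ΣXᵢ, β + n).
Posterior: Gamma(α+S, β+n) = Gamma(2.90+100, 3.30+12) = Gamma(102.90, 15.30).
Var = α/β² = 102.90/15.30² = 0.4396.

0.4396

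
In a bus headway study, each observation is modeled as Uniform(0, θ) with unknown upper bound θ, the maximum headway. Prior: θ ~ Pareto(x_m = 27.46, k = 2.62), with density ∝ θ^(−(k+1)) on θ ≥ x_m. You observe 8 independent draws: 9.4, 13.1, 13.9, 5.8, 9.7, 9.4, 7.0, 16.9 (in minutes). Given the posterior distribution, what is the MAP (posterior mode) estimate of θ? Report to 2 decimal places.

A Pareto(scale x_m, shape k) prior on the upper bound θ of Uniform(0, θ) is conjugate: posterior is Pareto(max(x_m, max xᵢ), k + n).
Sample maximum = 16.9; prior scale x_m = 27.46 → posterior scale = max = 27.46.
Posterior shape = 2.62 + 8 = 10.62.
The Pareto density is decreasing on [x_m, ∞), so the mode is x_m = 27.46.

27.46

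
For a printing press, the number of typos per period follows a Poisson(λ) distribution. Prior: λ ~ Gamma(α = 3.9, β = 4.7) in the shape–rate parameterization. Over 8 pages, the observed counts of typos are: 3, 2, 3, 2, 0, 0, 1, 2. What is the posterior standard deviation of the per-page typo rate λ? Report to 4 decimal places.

0.3237

With a Gamma(shape α, rate β) prior, the Poisson likelihood is conjugate: the posterior is Gamma(α + ΣXᵢ, β + n).
Sum of counts S = 13 over n = 8 pages.
Posterior: Gamma(α+S, β+n) = Gamma(3.9+13, 4.7+8) = Gamma(16.9, 12.7).
SD = √α/β = √16.9/12.7 = 0.3237.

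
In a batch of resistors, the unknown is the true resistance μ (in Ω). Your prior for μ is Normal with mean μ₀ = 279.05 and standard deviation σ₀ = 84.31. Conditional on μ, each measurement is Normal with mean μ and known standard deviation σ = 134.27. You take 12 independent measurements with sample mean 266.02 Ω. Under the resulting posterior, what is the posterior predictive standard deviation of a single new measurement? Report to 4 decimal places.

For Normal data with known variance σ², a Normal(μ₀, σ₀²) prior on μ is conjugate. Posterior precision = 1/σ₀² + n/σ²; posterior mean is the precision-weighted average of μ₀ and x̄.
σ₀² = 84.31² = 7108.1761, σ² = 134.27² = 18028.4329; σ² + n·σ₀² = 18028.4329 + 12·7108.1761 = 103326.5461.
Posterior precision = 1/σ₀² + n/σ² = 1/7108.1761 + 12/18028.4329 = (σ² + n·σ₀²)/(σ₀²σ²) = 103326.5461/(7108.1761·18028.4329); posterior variance σₙ² = σ₀²σ²/(σ² + n·σ₀²) = 7108.1761·18028.4329/103326.5461 = 1240.235745.
Predictive variance for one new observation = σₙ² + σ² = 7108.1761·18028.4329/103326.5461 + 18028.4329 = σ²·(σ₀² + 103326.5461)/103326.5461 = 18028.4329·110434.7222/103326.5461 = 19268.668645; SD = √(18028.4329·110434.7222/103326.5461) = 138.8116.

138.8116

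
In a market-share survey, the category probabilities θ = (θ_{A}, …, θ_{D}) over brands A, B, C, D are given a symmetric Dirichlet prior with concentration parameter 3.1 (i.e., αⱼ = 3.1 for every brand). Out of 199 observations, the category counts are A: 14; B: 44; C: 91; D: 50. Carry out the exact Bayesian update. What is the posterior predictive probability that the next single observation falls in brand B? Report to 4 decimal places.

The Dirichlet prior is conjugate to the Multinomial likelihood: each posterior αⱼ = prior αⱼ + observed count nⱼ.
Posterior concentration: (17.1, 47.1, 94.1, 53.1), total = 211.4.
P(next = B | data) = α_{B}/Σα = 0.2228.

0.2228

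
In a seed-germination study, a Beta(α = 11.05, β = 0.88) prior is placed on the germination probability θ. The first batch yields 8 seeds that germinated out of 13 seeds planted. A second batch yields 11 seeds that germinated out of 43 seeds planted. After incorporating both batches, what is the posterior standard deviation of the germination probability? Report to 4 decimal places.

The Beta prior is conjugate to a Binomial/Bernoulli likelihood; the update adds successes to α and failures to β.
After batch 1: Beta(11.05+8, 0.88+5) = Beta(19.05, 5.88).
After batch 2: Beta(19.05+11, 5.88+32) = Beta(30.05, 37.88).
Var = αβ/((α+β)²(α+β+1)) = 30.05·37.88/(67.93²·68.93) = 0.00357868; SD = √0.00357868 = 0.0598.

0.0598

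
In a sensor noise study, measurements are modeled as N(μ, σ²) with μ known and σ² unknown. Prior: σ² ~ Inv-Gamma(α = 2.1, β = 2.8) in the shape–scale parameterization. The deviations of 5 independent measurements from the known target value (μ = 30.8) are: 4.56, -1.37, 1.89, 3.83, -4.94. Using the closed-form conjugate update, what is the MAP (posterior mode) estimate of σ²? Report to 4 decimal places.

6.3317

With known mean μ and an Inverse-Gamma(α, β) prior on σ², the Normal likelihood is conjugate: posterior is Inv-Gamma(α + n/2, β + Σ(xᵢ−μ)²/2).
Σ(xᵢ−μ)² = (4.56)² + (-1.37)² + (1.89)² + (3.83)² + (-4.94)² = 65.3151.
Posterior: Inv-Gamma(2.1 + 5/2, 2.8 + 65.3151/2) = Inv-Gamma(4.60, 35.45755).
Mode = β/(α+1) = 35.45755/5.60 = 6.3317.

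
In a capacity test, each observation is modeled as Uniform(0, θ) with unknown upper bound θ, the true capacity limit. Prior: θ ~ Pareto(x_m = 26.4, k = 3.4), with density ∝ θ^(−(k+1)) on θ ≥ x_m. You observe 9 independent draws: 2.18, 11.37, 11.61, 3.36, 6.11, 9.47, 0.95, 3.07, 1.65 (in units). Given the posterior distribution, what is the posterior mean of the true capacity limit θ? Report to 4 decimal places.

28.7158

A Pareto(scale x_m, shape k) prior on the upper bound θ of Uniform(0, θ) is conjugate: posterior is Pareto(max(x_m, max xᵢ), k + n).
Sample maximum = 11.61; prior scale x_m = 26.4 → posterior scale = max = 26.40.
Posterior shape = 3.4 + 9 = 12.4.
E[θ|data] = k·x_m/(k−1) = 12.4·26.40/11.4 = 28.7158.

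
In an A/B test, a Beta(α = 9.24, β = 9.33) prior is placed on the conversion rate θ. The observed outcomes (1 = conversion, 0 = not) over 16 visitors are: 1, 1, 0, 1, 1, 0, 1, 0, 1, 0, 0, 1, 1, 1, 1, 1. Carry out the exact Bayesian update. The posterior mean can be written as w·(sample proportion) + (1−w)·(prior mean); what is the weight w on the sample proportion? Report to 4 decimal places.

The Beta prior is conjugate to a Binomial/Bernoulli likelihood; the update adds successes to α and failures to β.
Posterior mean = (α₀+k)/(α₀+β₀+n) = [n/(α₀+β₀+n)]·(k/n) + [(α₀+β₀)/(α₀+β₀+n)]·α₀/(α₀+β₀), so only n and the prior enter the weight.
The weight on the data is w = n/(α₀+β₀+n) = 16/(9.24+9.33+16) = 16/34.57 = 0.4628.

0.4628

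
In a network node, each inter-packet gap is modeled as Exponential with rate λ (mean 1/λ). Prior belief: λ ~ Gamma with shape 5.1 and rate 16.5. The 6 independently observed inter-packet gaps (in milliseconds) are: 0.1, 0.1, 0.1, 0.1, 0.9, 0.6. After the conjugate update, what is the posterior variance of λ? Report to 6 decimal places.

0.032786

With a Gamma(shape α, rate β) prior on the exponential rate λ, the posterior after n observations with total T = Σxᵢ is Gamma(α+n, β+T).
Sum of observations T = 1.9 milliseconds; n = 6.
Posterior: Gamma(5.1+6, 16.5+1.9) = Gamma(11.1, 18.4).
Var = α/β² = 0.032786.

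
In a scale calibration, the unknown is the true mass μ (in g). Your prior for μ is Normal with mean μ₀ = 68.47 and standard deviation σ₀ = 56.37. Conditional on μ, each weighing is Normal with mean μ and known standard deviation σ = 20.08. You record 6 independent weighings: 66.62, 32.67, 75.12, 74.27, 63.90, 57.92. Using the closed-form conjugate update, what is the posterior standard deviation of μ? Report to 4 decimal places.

8.1123

For Normal data with known variance σ², a Normal(μ₀, σ₀²) prior on μ is conjugate. Posterior precision = 1/σ₀² + n/σ²; posterior mean is the precision-weighted average of μ₀ and x̄.
σ₀² = 56.37² = 3177.5769, σ² = 20.08² = 403.2064; σ² + n·σ₀² = 403.2064 + 6·3177.5769 = 19468.6678.
Posterior precision = 1/σ₀² + n/σ² = 1/3177.5769 + 6/403.2064 = (σ² + n·σ₀²)/(σ₀²σ²) = 19468.6678/(3177.5769·403.2064); posterior variance σₙ² = σ₀²σ²/(σ² + n·σ₀²) = 3177.5769·403.2064/19468.6678 = 65.809297.
Posterior SD = √σₙ² = √(3177.5769·403.2064/19468.6678) = 8.1123.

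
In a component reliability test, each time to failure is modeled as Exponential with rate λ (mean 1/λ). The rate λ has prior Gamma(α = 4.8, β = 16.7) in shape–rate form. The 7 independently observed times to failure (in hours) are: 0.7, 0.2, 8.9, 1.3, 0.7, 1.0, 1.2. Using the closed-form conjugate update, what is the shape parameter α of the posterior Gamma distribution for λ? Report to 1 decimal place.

11.8

With a Gamma(shape α, rate β) prior on the exponential rate λ, the posterior after n observations with total T = Σxᵢ is Gamma(α+n, β+T).
Sum of observations T = 14.0 hours; n = 7.
Posterior: Gamma(4.8+7, 16.7+14.0) = Gamma(11.8, 30.7).
Posterior α = 11.8.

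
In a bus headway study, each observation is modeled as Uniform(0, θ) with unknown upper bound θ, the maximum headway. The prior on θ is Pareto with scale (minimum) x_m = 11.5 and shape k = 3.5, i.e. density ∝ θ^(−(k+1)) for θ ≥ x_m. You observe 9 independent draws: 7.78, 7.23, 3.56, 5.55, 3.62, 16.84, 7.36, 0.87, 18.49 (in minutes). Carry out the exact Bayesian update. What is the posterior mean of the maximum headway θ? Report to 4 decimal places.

A Pareto(scale x_m, shape k) prior on the upper bound θ of Uniform(0, θ) is conjugate: posterior is Pareto(max(x_m, max xᵢ), k + n).
Sample maximum = 18.49; prior scale x_m = 11.5 → posterior scale = max = 18.49.
Posterior shape = 3.5 + 9 = 12.5.
E[θ|data] = k·x_m/(k−1) = 12.5·18.49/11.5 = 20.0978.

20.0978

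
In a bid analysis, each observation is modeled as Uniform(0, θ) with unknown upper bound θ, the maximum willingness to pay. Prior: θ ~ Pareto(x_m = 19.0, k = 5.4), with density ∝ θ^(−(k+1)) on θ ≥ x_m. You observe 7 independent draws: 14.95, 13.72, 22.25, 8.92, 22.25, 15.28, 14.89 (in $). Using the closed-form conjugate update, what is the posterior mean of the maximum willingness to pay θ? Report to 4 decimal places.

A Pareto(scale x_m, shape k) prior on the upper bound θ of Uniform(0, θ) is conjugate: posterior is Pareto(max(x_m, max xᵢ), k + n).
Sample maximum = 22.25; prior scale x_m = 19.0 → posterior scale = max = 22.25.
Posterior shape = 5.4 + 7 = 12.4.
E[θ|data] = k·x_m/(k−1) = 12.4·22.25/11.4 = 24.2018.

24.2018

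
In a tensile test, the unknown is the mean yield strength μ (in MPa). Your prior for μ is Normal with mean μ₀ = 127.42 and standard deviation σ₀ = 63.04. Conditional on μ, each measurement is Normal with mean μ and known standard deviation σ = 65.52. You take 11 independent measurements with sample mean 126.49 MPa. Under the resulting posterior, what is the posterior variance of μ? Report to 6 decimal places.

355.363364

For Normal data with known variance σ², a Normal(μ₀, σ₀²) prior on μ is conjugate. Posterior precision = 1/σ₀² + n/σ²; posterior mean is the precision-weighted average of μ₀ and x̄.
σ₀² = 63.04² = 3974.0416, σ² = 65.52² = 4292.8704; σ² + n·σ₀² = 4292.8704 + 11·3974.0416 = 48007.328.
Posterior precision = 1/σ₀² + n/σ² = 1/3974.0416 + 11/4292.8704 = (σ² + n·σ₀²)/(σ₀²σ²) = 48007.328/(3974.0416·4292.8704); posterior variance σₙ² = σ₀²σ²/(σ² + n·σ₀²) = 3974.0416·4292.8704/48007.328 = 355.363364.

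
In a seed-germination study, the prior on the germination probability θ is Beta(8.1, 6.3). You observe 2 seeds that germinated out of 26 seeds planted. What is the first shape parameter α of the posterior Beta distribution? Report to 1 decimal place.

The Beta prior is conjugate to a Binomial/Bernoulli likelihood; the update adds successes to α and failures to β.
Posterior: Beta(α+k, β+n−k) = Beta(8.1+2, 6.3+24) = Beta(10.1, 30.3).
Posterior α = 10.1.

10.1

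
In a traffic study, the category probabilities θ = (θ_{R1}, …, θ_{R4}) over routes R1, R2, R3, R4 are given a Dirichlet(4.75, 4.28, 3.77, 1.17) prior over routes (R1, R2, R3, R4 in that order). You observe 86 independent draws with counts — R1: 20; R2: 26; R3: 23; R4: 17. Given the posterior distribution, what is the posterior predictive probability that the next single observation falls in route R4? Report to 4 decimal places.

0.1818

The Dirichlet prior is conjugate to the Multinomial likelihood: each posterior αⱼ = prior αⱼ + observed count nⱼ.
Posterior concentration: (24.75, 30.28, 26.77, 18.17), total = 99.97.
P(next = R4 | data) = α_{R4}/Σα = 0.1818.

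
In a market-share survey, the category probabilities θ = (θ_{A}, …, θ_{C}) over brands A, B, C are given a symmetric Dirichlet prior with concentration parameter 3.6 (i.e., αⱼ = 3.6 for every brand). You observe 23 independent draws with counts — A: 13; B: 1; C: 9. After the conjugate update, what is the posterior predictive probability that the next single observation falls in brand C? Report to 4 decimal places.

The Dirichlet prior is conjugate to the Multinomial likelihood: each posterior αⱼ = prior αⱼ + observed count nⱼ.
Posterior concentration: (16.6, 4.6, 12.6), total = 33.8.
P(next = C | data) = α_{C}/Σα = 0.3728.

0.3728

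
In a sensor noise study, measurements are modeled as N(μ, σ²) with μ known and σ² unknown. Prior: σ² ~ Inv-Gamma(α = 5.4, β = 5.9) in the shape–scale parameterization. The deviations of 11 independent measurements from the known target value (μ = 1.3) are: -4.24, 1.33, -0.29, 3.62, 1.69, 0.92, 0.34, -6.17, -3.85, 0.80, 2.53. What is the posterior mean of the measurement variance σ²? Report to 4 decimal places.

5.4791

With known mean μ and an Inverse-Gamma(α, β) prior on σ², the Normal likelihood is conjugate: posterior is Inv-Gamma(α + n/2, β + Σ(xᵢ−μ)²/2).
Σ(xᵢ−μ)² = (-4.24)² + (1.33)² + (-0.29)² + (3.62)² + (1.69)² + (0.92)² + (0.34)² + (-6.17)² + (-3.85)² + (0.80)² + (2.53)² = 96.6854.
Posterior: Inv-Gamma(5.4 + 11/2, 5.9 + 96.6854/2) = Inv-Gamma(10.90, 54.24270).
E[σ²|data] = β/(α−1) = 54.24270/9.90 = 5.4791.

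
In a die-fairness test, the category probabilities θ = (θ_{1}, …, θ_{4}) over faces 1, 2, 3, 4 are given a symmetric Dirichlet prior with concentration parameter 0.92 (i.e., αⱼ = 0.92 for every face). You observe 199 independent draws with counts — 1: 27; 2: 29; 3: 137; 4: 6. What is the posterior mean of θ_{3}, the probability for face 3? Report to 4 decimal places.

0.6805

The Dirichlet prior is conjugate to the Multinomial likelihood: each posterior αⱼ = prior αⱼ + observed count nⱼ.
Posterior concentration: (27.92, 29.92, 137.92, 6.92), total = 202.68.
E[θ_{3}|data] = α_{3}/Σα = 137.92/202.68 = 0.6805.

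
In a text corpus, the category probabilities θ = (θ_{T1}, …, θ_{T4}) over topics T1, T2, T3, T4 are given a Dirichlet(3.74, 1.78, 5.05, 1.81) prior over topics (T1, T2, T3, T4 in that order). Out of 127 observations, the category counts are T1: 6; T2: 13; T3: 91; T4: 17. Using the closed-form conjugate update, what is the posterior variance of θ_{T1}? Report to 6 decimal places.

The Dirichlet prior is conjugate to the Multinomial likelihood: each posterior αⱼ = prior αⱼ + observed count nⱼ.
Posterior concentration: (9.74, 14.78, 96.05, 18.81), total = 139.38.
Var[θ_j] = α_j(Σα−α_j)/((Σα)²(Σα+1)) = 9.74·129.64/(139.38²·140.38) = 0.000463.

0.000463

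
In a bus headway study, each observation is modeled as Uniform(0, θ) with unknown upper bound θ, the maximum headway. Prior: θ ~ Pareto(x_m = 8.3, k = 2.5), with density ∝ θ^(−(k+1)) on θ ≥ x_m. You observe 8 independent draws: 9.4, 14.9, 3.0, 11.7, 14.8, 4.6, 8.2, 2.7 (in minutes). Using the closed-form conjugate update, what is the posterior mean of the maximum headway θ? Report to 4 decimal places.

16.4684

A Pareto(scale x_m, shape k) prior on the upper bound θ of Uniform(0, θ) is conjugate: posterior is Pareto(max(x_m, max xᵢ), k + n).
Sample maximum = 14.9; prior scale x_m = 8.3 → posterior scale = max = 14.9.
Posterior shape = 2.5 + 8 = 10.5.
E[θ|data] = k·x_m/(k−1) = 10.5·14.9/9.5 = 16.4684.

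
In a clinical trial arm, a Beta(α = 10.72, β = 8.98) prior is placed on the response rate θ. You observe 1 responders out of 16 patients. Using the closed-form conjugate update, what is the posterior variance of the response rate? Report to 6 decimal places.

0.006009

The Beta prior is conjugate to a Binomial/Bernoulli likelihood; the update adds successes to α and failures to β.
Posterior: Beta(α+k, β+n−k) = Beta(10.72+1, 8.98+15) = Beta(11.72, 23.98).
Var = αβ/((α+β)²(α+β+1)) = 11.72·23.98/(35.70²·36.70) = 0.006009.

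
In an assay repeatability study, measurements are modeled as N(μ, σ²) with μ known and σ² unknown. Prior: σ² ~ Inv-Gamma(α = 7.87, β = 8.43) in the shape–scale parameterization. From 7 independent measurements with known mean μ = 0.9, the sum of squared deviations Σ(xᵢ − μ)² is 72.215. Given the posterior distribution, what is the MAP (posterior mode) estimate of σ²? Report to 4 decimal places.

3.6004

With known mean μ and an Inverse-Gamma(α, β) prior on σ², the Normal likelihood is conjugate: posterior is Inv-Gamma(α + n/2, β + Σ(xᵢ−μ)²/2).
Posterior: Inv-Gamma(7.87 + 7/2, 8.43 + 72.215/2) = Inv-Gamma(11.37, 44.5375).
Mode = β/(α+1) = 44.5375/12.37 = 3.6004.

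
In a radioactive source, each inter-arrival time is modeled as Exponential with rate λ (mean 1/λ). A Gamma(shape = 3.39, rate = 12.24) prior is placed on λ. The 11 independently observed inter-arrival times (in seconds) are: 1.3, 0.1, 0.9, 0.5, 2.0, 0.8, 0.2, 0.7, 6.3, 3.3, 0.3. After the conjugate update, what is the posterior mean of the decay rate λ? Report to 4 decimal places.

0.5024

With a Gamma(shape α, rate β) prior on the exponential rate λ, the posterior after n observations with total T = Σxᵢ is Gamma(α+n, β+T).
Sum of observations T = 16.4 seconds; n = 11.
Posterior: Gamma(3.39+11, 12.24+16.4) = Gamma(14.39, 28.64).
Posterior mean of λ = α/β = 14.39/28.64 = 0.5024.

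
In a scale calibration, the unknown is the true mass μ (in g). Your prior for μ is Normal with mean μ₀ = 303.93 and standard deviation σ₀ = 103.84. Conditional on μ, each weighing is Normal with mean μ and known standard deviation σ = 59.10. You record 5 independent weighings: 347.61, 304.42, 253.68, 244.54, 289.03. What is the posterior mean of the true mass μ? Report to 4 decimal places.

For Normal data with known variance σ², a Normal(μ₀, σ₀²) prior on μ is conjugate. Posterior precision = 1/σ₀² + n/σ²; posterior mean is the precision-weighted average of μ₀ and x̄.
Σxᵢ = 347.61 + 304.42 + 253.68 + 244.54 + 289.03 = 1439.28, so n·x̄ = 1439.28.
σ₀² = 103.84² = 10782.7456, σ² = 59.10² = 3492.81; σ² + n·σ₀² = 3492.81 + 5·10782.7456 = 57406.538.
Posterior mean = (μ₀/σ₀² + n·x̄/σ²)/(1/σ₀² + n/σ²) = (σ²·μ₀ + σ₀²·n·x̄)/(σ² + n·σ₀²) = (3492.81·303.93 + 10782.7456·1439.28)/57406.538 = 16580959.830468/57406.538 = 288.8340.

288.8340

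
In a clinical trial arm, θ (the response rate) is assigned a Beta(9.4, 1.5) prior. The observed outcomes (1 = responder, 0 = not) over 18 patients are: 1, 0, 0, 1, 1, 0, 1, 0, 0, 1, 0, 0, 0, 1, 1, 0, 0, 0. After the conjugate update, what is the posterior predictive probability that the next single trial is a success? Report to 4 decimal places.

The Beta prior is conjugate to a Binomial/Bernoulli likelihood; the update adds successes to α and failures to β.
Posterior: Beta(α+k, β+n−k) = Beta(9.4+7, 1.5+11) = Beta(16.4, 12.5).
For a single future Bernoulli trial, P(success | data) = α/(α+β) = 0.5675.

0.5675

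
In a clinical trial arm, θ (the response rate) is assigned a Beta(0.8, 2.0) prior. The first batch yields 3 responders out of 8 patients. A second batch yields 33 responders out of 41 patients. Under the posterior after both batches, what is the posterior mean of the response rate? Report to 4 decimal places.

0.7104

The Beta prior is conjugate to a Binomial/Bernoulli likelihood; the update adds successes to α and failures to β.
After batch 1: Beta(0.8+3, 2.0+5) = Beta(3.8, 7.0).
After batch 2: Beta(3.8+33, 7.0+8) = Beta(36.8, 15.0).
Posterior mean = α/(α+β) = 36.8/51.8 = 0.7104.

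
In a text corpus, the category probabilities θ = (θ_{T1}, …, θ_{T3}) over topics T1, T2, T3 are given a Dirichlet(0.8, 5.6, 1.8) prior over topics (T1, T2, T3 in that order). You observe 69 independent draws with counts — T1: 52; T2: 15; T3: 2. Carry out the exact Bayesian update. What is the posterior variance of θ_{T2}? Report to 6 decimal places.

0.002502

The Dirichlet prior is conjugate to the Multinomial likelihood: each posterior αⱼ = prior αⱼ + observed count nⱼ.
Posterior concentration: (52.8, 20.6, 3.8), total = 77.2.
Var[θ_j] = α_j(Σα−α_j)/((Σα)²(Σα+1)) = 20.6·56.6/(77.2²·78.2) = 0.002502.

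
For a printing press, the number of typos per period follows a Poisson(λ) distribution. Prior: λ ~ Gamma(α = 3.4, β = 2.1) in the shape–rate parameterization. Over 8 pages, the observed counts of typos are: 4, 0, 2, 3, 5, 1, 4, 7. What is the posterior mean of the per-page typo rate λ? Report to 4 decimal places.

2.9109

With a Gamma(shape α, rate β) prior, the Poisson likelihood is conjugate: the posterior is Gamma(α + ΣXᵢ, β + n).
Sum of counts S = 26 over n = 8 pages.
Posterior: Gamma(α+S, β+n) = Gamma(3.4+26, 2.1+8) = Gamma(29.4, 10.1).
Posterior mean = α/β = 29.4/10.1 = 2.9109.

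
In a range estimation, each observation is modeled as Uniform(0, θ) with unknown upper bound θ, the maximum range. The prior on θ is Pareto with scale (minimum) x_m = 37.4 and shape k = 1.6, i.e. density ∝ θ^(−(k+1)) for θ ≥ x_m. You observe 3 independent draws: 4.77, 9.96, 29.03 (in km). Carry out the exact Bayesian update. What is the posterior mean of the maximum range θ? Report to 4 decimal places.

A Pareto(scale x_m, shape k) prior on the upper bound θ of Uniform(0, θ) is conjugate: posterior is Pareto(max(x_m, max xᵢ), k + n).
Sample maximum = 29.03; prior scale x_m = 37.4 → posterior scale = max = 37.40.
Posterior shape = 1.6 + 3 = 4.6.
E[θ|data] = k·x_m/(k−1) = 4.6·37.40/3.6 = 47.7889.

47.7889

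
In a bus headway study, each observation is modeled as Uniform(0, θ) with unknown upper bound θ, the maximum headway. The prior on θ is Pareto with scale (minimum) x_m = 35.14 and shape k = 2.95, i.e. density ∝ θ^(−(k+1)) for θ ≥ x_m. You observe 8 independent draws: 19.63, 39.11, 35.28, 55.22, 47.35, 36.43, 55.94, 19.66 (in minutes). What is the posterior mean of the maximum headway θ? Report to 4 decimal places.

A Pareto(scale x_m, shape k) prior on the upper bound θ of Uniform(0, θ) is conjugate: posterior is Pareto(max(x_m, max xᵢ), k + n).
Sample maximum = 55.94; prior scale x_m = 35.14 → posterior scale = max = 55.94.
Posterior shape = 2.95 + 8 = 10.95.
E[θ|data] = k·x_m/(k−1) = 10.95·55.94/9.95 = 61.5621.

61.5621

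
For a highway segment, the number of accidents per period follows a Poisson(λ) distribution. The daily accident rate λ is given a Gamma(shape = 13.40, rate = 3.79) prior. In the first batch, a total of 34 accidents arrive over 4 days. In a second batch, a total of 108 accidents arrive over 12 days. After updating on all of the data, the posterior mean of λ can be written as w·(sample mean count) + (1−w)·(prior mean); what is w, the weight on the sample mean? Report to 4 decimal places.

With a Gamma(shape α, rate β) prior, the Poisson likelihood is conjugate: the posterior is Gamma(α + ΣXᵢ, β + n).
Total number of days: n = 4 + 12 = 16.
Posterior mean = (α₀+S)/(β₀+n) = [n/(β₀+n)]·(S/n) + [β₀/(β₀+n)]·(α₀/β₀), so only n and β₀ enter the weight.
Weight on data w = n/(β₀+n) = 16/(3.79+16) = 16/19.79 = 0.8085.

0.8085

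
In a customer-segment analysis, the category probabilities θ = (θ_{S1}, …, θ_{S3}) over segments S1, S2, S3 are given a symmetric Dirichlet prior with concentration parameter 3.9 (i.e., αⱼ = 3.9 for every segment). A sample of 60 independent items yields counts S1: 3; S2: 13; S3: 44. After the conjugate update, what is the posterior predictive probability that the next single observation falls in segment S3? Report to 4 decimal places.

The Dirichlet prior is conjugate to the Multinomial likelihood: each posterior αⱼ = prior αⱼ + observed count nⱼ.
Posterior concentration: (6.9, 16.9, 47.9), total = 71.7.
P(next = S3 | data) = α_{S3}/Σα = 0.6681.

0.6681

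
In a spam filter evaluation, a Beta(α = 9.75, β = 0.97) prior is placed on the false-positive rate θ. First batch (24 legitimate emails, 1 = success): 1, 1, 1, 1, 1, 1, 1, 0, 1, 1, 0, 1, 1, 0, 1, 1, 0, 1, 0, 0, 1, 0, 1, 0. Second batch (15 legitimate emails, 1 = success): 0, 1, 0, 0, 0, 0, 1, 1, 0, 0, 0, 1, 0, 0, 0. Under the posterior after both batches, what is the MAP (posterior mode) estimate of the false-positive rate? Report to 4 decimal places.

The Beta prior is conjugate to a Binomial/Bernoulli likelihood; the update adds successes to α and failures to β.
After batch 1: Beta(9.75+16, 0.97+8) = Beta(25.75, 8.97).
After batch 2: Beta(25.75+4, 8.97+11) = Beta(29.75, 19.97).
Mode of Beta(a,b) for a,b>1 is (a−1)/(a+b−2) = 28.75/47.72 = 0.6025.

0.6025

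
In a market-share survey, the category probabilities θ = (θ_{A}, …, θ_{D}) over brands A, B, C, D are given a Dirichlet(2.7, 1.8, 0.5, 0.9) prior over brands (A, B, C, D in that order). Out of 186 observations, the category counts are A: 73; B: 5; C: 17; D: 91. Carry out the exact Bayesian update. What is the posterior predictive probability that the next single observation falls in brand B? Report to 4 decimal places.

The Dirichlet prior is conjugate to the Multinomial likelihood: each posterior αⱼ = prior αⱼ + observed count nⱼ.
Posterior concentration: (75.7, 6.8, 17.5, 91.9), total = 191.9.
P(next = B | data) = α_{B}/Σα = 0.0354.

0.0354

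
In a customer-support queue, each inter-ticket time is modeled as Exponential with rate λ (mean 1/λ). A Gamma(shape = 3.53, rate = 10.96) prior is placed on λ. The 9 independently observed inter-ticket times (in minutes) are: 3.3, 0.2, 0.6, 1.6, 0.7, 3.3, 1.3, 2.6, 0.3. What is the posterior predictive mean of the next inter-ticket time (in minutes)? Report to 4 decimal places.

2.1561

With a Gamma(shape α, rate β) prior on the exponential rate λ, the posterior after n observations with total T = Σxᵢ is Gamma(α+n, β+T).
Sum of observations T = 13.9 minutes; n = 9.
Posterior: Gamma(3.53+9, 10.96+13.9) = Gamma(12.53, 24.86).
The predictive distribution for the next observation is Lomax; its mean is β/(α−1) = 24.86/11.53 = 2.1561.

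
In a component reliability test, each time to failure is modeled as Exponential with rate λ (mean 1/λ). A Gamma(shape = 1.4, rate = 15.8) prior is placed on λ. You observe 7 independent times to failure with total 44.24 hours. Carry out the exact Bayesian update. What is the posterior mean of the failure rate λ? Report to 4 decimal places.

0.1399

With a Gamma(shape α, rate β) prior on the exponential rate λ, the posterior after n observations with total T = Σxᵢ is Gamma(α+n, β+T).
Posterior: Gamma(1.4+7, 15.8+44.24) = Gamma(8.4, 60.04).
Posterior mean of λ = α/β = 8.4/60.04 = 0.1399.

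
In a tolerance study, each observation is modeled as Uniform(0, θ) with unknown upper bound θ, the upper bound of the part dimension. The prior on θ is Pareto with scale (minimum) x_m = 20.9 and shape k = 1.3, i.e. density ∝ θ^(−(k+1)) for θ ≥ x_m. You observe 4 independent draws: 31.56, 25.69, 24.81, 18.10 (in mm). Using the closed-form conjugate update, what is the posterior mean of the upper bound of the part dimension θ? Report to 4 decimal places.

38.8995

A Pareto(scale x_m, shape k) prior on the upper bound θ of Uniform(0, θ) is conjugate: posterior is Pareto(max(x_m, max xᵢ), k + n).
Sample maximum = 31.56; prior scale x_m = 20.9 → posterior scale = max = 31.56.
Posterior shape = 1.3 + 4 = 5.3.
E[θ|data] = k·x_m/(k−1) = 5.3·31.56/4.3 = 38.8995.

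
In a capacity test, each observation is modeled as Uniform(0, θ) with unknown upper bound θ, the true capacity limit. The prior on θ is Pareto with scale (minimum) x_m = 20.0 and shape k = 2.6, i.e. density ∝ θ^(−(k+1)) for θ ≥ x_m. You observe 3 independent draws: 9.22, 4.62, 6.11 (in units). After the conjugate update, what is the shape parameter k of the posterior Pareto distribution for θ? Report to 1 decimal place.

A Pareto(scale x_m, shape k) prior on the upper bound θ of Uniform(0, θ) is conjugate: posterior is Pareto(max(x_m, max xᵢ), k + n).
Sample maximum = 9.22; prior scale x_m = 20.0 → posterior scale = max = 20.00.
Posterior shape = 2.6 + 3 = 5.6.
Posterior shape k = 5.6.

5.6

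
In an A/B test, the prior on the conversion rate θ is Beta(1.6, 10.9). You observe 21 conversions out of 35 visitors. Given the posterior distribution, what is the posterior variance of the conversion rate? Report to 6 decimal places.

The Beta prior is conjugate to a Binomial/Bernoulli likelihood; the update adds successes to α and failures to β.
Posterior: Beta(α+k, β+n−k) = Beta(1.6+21, 10.9+14) = Beta(22.6, 24.9).
Var = αβ/((α+β)²(α+β+1)) = 22.6·24.9/(47.5²·48.5) = 0.005143.

0.005143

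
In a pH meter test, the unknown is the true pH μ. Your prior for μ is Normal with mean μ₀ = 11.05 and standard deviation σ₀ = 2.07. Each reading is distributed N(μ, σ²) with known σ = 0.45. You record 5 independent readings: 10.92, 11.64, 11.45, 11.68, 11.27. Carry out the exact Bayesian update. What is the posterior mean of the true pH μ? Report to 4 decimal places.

11.3888

For Normal data with known variance σ², a Normal(μ₀, σ₀²) prior on μ is conjugate. Posterior precision = 1/σ₀² + n/σ²; posterior mean is the precision-weighted average of μ₀ and x̄.
Σxᵢ = 10.92 + 11.64 + 11.45 + 11.68 + 11.27 = 56.96, so n·x̄ = 56.96.
σ₀² = 2.07² = 4.2849, σ² = 0.45² = 0.2025; σ² + n·σ₀² = 0.2025 + 5·4.2849 = 21.627.
Posterior mean = (μ₀/σ₀² + n·x̄/σ²)/(1/σ₀² + n/σ²) = (σ²·μ₀ + σ₀²·n·x̄)/(σ² + n·σ₀²) = (0.2025·11.05 + 4.2849·56.96)/21.627 = 246.305529/21.627 = 11.3888.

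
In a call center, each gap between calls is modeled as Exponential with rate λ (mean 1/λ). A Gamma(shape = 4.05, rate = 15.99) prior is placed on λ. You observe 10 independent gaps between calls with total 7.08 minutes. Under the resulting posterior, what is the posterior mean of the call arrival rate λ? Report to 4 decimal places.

With a Gamma(shape α, rate β) prior on the exponential rate λ, the posterior after n observations with total T = Σxᵢ is Gamma(α+n, β+T).
Posterior: Gamma(4.05+10, 15.99+7.08) = Gamma(14.05, 23.07).
Posterior mean of λ = α/β = 14.05/23.07 = 0.6090.

0.6090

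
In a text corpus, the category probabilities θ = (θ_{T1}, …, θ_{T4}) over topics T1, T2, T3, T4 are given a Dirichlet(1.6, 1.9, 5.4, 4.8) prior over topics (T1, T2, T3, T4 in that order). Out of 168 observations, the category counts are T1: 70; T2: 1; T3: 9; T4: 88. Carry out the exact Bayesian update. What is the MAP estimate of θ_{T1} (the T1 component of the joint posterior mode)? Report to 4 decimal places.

0.3973

The Dirichlet prior is conjugate to the Multinomial likelihood: each posterior αⱼ = prior αⱼ + observed count nⱼ.
Posterior concentration: (71.6, 2.9, 14.4, 92.8), total = 181.7.
Joint mode component: (α_{T1}−1)/(Σα−K) = 70.6/177.7 = 0.3973.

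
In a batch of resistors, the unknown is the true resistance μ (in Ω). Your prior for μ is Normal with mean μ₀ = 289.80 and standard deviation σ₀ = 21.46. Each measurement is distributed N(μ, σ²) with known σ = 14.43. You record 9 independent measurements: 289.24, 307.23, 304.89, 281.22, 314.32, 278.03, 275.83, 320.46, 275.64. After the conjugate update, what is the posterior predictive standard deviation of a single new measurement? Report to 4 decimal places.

For Normal data with known variance σ², a Normal(μ₀, σ₀²) prior on μ is conjugate. Posterior precision = 1/σ₀² + n/σ²; posterior mean is the precision-weighted average of μ₀ and x̄.
σ₀² = 21.46² = 460.5316, σ² = 14.43² = 208.2249; σ² + n·σ₀² = 208.2249 + 9·460.5316 = 4353.0093.
Posterior precision = 1/σ₀² + n/σ² = 1/460.5316 + 9/208.2249 = (σ² + n·σ₀²)/(σ₀²σ²) = 4353.0093/(460.5316·208.2249); posterior variance σₙ² = σ₀²σ²/(σ² + n·σ₀²) = 460.5316·208.2249/4353.0093 = 22.029392.
Predictive variance for one new observation = σₙ² + σ² = 460.5316·208.2249/4353.0093 + 208.2249 = σ²·(σ₀² + 4353.0093)/4353.0093 = 208.2249·4813.5409/4353.0093 = 230.254292; SD = √(208.2249·4813.5409/4353.0093) = 15.1741.

15.1741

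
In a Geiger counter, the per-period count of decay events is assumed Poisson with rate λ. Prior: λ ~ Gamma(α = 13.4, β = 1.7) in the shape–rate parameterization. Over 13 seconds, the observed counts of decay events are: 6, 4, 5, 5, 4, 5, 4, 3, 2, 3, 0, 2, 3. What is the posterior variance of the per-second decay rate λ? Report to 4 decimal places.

With a Gamma(shape α, rate β) prior, the Poisson likelihood is conjugate: the posterior is Gamma(α + ΣXᵢ, β + n).
Sum of counts S = 46 over n = 13 seconds.
Posterior: Gamma(α+S, β+n) = Gamma(13.4+46, 1.7+13) = Gamma(59.4, 14.7).
Var = α/β² = 59.4/14.7² = 0.2749.

0.2749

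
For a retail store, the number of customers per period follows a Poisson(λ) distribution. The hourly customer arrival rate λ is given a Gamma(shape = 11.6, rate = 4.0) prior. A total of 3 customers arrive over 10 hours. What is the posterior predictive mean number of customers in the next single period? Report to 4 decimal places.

With a Gamma(shape α, rate β) prior, the Poisson likelihood is conjugate: the posterior is Gamma(α + ΣXᵢ, β + n).
Posterior: Gamma(α+S, β+n) = Gamma(11.6+3, 4.0+10) = Gamma(14.6, 14.0).
The predictive distribution for one future period is NegBinom with mean α/β = 1.0429.

1.0429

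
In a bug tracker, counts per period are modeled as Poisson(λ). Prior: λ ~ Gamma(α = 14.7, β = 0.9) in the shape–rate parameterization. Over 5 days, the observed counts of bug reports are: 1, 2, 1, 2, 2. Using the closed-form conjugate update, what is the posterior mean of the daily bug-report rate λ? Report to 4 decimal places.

3.8475

With a Gamma(shape α, rate β) prior, the Poisson likelihood is conjugate: the posterior is Gamma(α + ΣXᵢ, β + n).
Sum of counts S = 8 over n = 5 days.
Posterior: Gamma(α+S, β+n) = Gamma(14.7+8, 0.9+5) = Gamma(22.7, 5.9).
Posterior mean = α/β = 22.7/5.9 = 3.8475.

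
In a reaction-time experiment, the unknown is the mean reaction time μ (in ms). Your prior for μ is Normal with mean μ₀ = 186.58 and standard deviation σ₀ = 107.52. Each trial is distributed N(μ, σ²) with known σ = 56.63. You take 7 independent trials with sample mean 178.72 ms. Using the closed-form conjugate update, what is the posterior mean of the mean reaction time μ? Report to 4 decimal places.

For Normal data with known variance σ², a Normal(μ₀, σ₀²) prior on μ is conjugate. Posterior precision = 1/σ₀² + n/σ²; posterior mean is the precision-weighted average of μ₀ and x̄.
n·x̄ = 7·178.72 = 1251.04.
σ₀² = 107.52² = 11560.5504, σ² = 56.63² = 3206.9569; σ² + n·σ₀² = 3206.9569 + 7·11560.5504 = 84130.8097.
Posterior mean = (μ₀/σ₀² + n·x̄/σ²)/(1/σ₀² + n/σ²) = (σ²·μ₀ + σ₀²·n·x̄)/(σ² + n·σ₀²) = (3206.9569·186.58 + 11560.5504·1251.04)/84130.8097 = 15061064.990818/84130.8097 = 179.0196.

179.0196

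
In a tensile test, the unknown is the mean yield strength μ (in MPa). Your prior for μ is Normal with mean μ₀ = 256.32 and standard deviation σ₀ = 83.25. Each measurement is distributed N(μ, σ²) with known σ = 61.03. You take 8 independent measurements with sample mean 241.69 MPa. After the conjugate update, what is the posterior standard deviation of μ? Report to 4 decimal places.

For Normal data with known variance σ², a Normal(μ₀, σ₀²) prior on μ is conjugate. Posterior precision = 1/σ₀² + n/σ²; posterior mean is the precision-weighted average of μ₀ and x̄.
σ₀² = 83.25² = 6930.5625, σ² = 61.03² = 3724.6609; σ² + n·σ₀² = 3724.6609 + 8·6930.5625 = 59169.1609.
Posterior precision = 1/σ₀² + n/σ² = 1/6930.5625 + 8/3724.6609 = (σ² + n·σ₀²)/(σ₀²σ²) = 59169.1609/(6930.5625·3724.6609); posterior variance σₙ² = σ₀²σ²/(σ² + n·σ₀²) = 6930.5625·3724.6609/59169.1609 = 436.274484.
Posterior SD = √σₙ² = √(6930.5625·3724.6609/59169.1609) = 20.8872.

20.8872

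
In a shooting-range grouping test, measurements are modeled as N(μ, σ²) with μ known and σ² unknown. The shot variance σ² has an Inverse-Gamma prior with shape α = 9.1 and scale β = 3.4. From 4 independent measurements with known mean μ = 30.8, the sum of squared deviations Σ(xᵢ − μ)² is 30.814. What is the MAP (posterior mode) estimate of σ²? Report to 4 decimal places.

1.5543

With known mean μ and an Inverse-Gamma(α, β) prior on σ², the Normal likelihood is conjugate: posterior is Inv-Gamma(α + n/2, β + Σ(xᵢ−μ)²/2).
Posterior: Inv-Gamma(9.1 + 4/2, 3.4 + 30.814/2) = Inv-Gamma(11.10, 18.8070).
Mode = β/(α+1) = 18.8070/12.10 = 1.5543.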